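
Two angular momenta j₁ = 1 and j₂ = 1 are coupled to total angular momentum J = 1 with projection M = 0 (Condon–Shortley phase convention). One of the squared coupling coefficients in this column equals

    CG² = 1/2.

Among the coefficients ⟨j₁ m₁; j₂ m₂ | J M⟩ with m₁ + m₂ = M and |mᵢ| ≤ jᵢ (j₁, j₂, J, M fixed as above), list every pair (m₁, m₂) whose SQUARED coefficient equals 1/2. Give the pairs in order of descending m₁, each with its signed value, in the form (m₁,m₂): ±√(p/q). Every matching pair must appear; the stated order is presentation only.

Admissible pairs with m₁+m₂ = M = 0: (-1,1), (0,0), (1,-1)
  (m₁,m₂)=(1,-1): CG² = 1/2, CG = +√(1/2)   ← matches the target
  (m₁,m₂)=(0,0): CG² = 0/1, CG = 0
  (m₁,m₂)=(-1,1): CG² = 1/2, CG = −√(1/2)   ← matches the target
Pairs with CG² = 1/2: (1,-1): +√(1/2); (-1,1): −√(1/2)

(1,-1): +√(1/2); (-1,1): −√(1/2)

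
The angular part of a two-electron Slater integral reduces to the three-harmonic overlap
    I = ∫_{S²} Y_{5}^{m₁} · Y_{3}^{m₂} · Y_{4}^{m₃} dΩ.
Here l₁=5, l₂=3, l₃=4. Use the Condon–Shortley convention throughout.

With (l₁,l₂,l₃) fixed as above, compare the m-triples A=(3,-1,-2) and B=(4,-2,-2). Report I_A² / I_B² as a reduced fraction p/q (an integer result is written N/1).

Shared (l₁,l₂,l₃)=(5,3,4): N and (l;000)² cancel in I_A²/I_B².
A: Δ = 4!·6!·2!/13! = 1/180180; Racah Σ t=0..2: t=0:+1/2304 t=1:−1/720 t=2:+1/5760 = -1/1280; ⇒ 3j(5 3 4; 3 -1 -2)² = 27/1430, sgn -1
B: Δ = 4!·6!·2!/13! = 1/180180; Racah Σ t=0..1: t=0:+1/2880 t=1:−1/8640 = 1/4320; ⇒ 3j(5 3 4; 4 -2 -2)² = 8/429, sgn +1
I_A²/I_B² = (27/1430)/(8/429) = 81/80

81/80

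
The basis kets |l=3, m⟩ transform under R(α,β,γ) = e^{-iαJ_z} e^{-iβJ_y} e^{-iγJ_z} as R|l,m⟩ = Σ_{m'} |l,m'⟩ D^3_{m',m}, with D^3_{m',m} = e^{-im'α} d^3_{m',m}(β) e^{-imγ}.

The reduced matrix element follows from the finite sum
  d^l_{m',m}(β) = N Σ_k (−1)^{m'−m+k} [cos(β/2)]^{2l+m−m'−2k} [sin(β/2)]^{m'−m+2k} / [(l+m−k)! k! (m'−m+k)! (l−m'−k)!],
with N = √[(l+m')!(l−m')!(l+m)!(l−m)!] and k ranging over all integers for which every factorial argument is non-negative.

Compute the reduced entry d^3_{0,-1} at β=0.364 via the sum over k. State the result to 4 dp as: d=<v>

d^3_{0,-1}(β=0.3640) via the finite sum:
With c≡cos(β/2)=0.983484 and s≡sin(β/2)=0.180997, N=[6·6·2·24]^{1/2}=41.569219
The bounds max(0,m−m')=0 and min(l+m,l−m')=2 give 3 terms
  k=0: (−1)^1·41.5692/(12)·0.9835^5·0.1810^1 = -0.576896
  k=1: (−1)^2·41.5692/(4)·0.9835^3·0.1810^3 = +0.058617
  k=2: (−1)^3·41.5692/(12)·0.9835^1·0.1810^5 = -0.000662
d^3_{0,-1}(0.3640) = -0.576896 +0.058617 -0.000662 = -0.518940

d=-0.5189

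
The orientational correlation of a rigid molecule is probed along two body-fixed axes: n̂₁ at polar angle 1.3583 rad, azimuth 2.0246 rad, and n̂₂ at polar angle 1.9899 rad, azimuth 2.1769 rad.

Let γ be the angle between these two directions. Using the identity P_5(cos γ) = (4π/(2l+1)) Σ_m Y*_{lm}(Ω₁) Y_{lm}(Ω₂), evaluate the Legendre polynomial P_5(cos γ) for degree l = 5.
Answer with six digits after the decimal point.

-0.403229

Addition theorem: P_5(cos γ) = (4π/11) Σ_m Y*_{lm}(Ω₁) Y_{lm}(Ω₂), m = −5…5:
  [-5]  conj(Y_{5,-5})(Ω₁) = (-0.317295, -0.266291) ; Y_{5,-5}(Ω₂) = (-0.032719, 0.293353) ; Δ = (0.088499, -0.084367)
  [-4]  conj(Y_{5,-4})(Ω₁) = (-0.068391, 0.274218) ; Y_{5,-4}(Ω₂) = (0.313400, 0.273312) ; Δ = (-0.096381, 0.067248)
  [-3]  conj(Y_{5,-3})(Ω₁) = (-0.189540, 0.040277) ; Y_{5,-3}(Ω₂) = (0.125368, -0.031680) ; Δ = (-0.022486, 0.011054)
  [-2]  conj(Y_{5,-2})(Ω₁) = (0.182201, 0.233224) ; Y_{5,-2}(Ω₂) = (-0.101625, 0.271151) ; Δ = (-0.081755, 0.025703)
  [-1]  conj(Y_{5,-1})(Ω₁) = (-0.057485, 0.117857) ; Y_{5,-1}(Ω₂) = (0.123752, 0.178539) ; Δ = (-0.028156, 0.004322)
  [+0]  conj(Y_{5,0})(Ω₁) = (0.296253, -0.000000) ; Y_{5,0}(Ω₂) = (-0.244413, 0.000000) ; Δ = (-0.072408, 0.000000)
  [+1]  conj(Y_{5,1})(Ω₁) = (0.057485, 0.117857) ; Y_{5,1}(Ω₂) = (-0.123752, 0.178539) ; Δ = (-0.028156, -0.004322)
  [+2]  conj(Y_{5,2})(Ω₁) = (0.182201, -0.233224) ; Y_{5,2}(Ω₂) = (-0.101625, -0.271151) ; Δ = (-0.081755, -0.025703)
  [+3]  conj(Y_{5,3})(Ω₁) = (0.189540, 0.040277) ; Y_{5,3}(Ω₂) = (-0.125368, -0.031680) ; Δ = (-0.022486, -0.011054)
  [+4]  conj(Y_{5,4})(Ω₁) = (-0.068391, -0.274218) ; Y_{5,4}(Ω₂) = (0.313400, -0.273312) ; Δ = (-0.096381, -0.067248)
  [+5]  conj(Y_{5,5})(Ω₁) = (0.317295, -0.266291) ; Y_{5,5}(Ω₂) = (0.032719, 0.293353) ; Δ = (0.088499, 0.084367)
Total Σ_m = (-0.352967, 0.000000). Multiply by 1.142397: (-0.403229, 0.000000). P_5(cos γ) = -0.403229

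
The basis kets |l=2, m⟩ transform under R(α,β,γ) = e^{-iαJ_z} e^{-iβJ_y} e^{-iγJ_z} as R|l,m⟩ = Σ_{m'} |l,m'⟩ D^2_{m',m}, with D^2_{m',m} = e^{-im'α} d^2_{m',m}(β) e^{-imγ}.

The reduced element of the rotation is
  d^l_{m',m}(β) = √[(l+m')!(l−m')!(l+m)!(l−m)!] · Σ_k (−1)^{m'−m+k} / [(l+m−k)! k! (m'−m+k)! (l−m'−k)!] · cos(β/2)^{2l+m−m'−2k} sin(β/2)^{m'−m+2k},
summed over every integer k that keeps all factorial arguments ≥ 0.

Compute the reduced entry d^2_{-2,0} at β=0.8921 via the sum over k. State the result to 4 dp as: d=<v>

d=0.3710

d^2_{-2,0}(β=0.8921) via the finite sum:
Half-angle: c=0.902158, s=0.431405. N=√(1·24·2·2)=9.797959
k: max(0,(0)−(-2))=2 … min(2+(0),2−(-2))=2
  k=2: (−1)^0·9.7980/(4)·0.9022^2·0.4314^2 = +0.371033
d^2_{-2,0}(0.8921) = +0.371033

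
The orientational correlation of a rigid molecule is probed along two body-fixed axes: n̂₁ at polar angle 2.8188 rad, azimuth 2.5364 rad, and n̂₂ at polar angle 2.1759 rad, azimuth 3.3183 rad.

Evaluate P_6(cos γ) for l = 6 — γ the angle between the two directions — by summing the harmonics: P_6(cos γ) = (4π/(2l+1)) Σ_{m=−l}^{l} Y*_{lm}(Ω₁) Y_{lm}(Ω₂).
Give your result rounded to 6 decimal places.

-0.204474

Summing Y*_{l m}(θ₁,φ₁)·Y_{l m}(θ₂,φ₂) over m ∈ [−6, 6]; prefactor 4π/(2·6+1) = 0.966644:
  m=-6: (-0.000434+0.000231i) × (+0.073057-0.130440i) = -0.000002+0.000074i  (running Σ = -0.000002+0.000074i)
  m=-5: (-0.005063-0.000588i) × (+0.227256-0.276892i) = -0.001314+0.001268i  (running Σ = -0.001315+0.001342i)
  m=-4: (-0.024136-0.021204i) × (+0.317709-0.271334i) = -0.013422-0.000188i  (running Σ = -0.014737+0.001154i)
  m=-3: (-0.032940-0.131871i) × (+0.099496-0.058313i) = -0.010967-0.011200i  (running Σ = -0.025704-0.010046i)
  m=-2: (+0.132963-0.352805i) × (-0.282995+0.104398i) = -0.000796+0.113723i  (running Σ = -0.026500+0.103677i)
  m=-1: (+0.480225-0.332214i) × (-0.237597+0.042428i) = -0.100005+0.099308i  (running Σ = -0.126505+0.202985i)
  m=0: (+0.170806-0.000000i) × (+0.242850+0.000000i) = +0.041480+0.000000i  (running Σ = -0.085025+0.202985i)
  m=1: (-0.480225-0.332214i) × (+0.237597+0.042428i) = -0.100005-0.099308i  (running Σ = -0.185030+0.103677i)
  m=2: (+0.132963+0.352805i) × (-0.282995-0.104398i) = -0.000796-0.113723i  (running Σ = -0.185825-0.010046i)
  m=3: (+0.032940-0.131871i) × (-0.099496-0.058313i) = -0.010967+0.011200i  (running Σ = -0.196792+0.001154i)
  m=4: (-0.024136+0.021204i) × (+0.317709+0.271334i) = -0.013422+0.000188i  (running Σ = -0.210214+0.001342i)
  m=5: (+0.005063-0.000588i) × (-0.227256-0.276892i) = -0.001314-0.001268i  (running Σ = -0.211528+0.000074i)
  m=6: (-0.000434-0.000231i) × (+0.073057+0.130440i) = -0.000002-0.000074i  (running Σ = -0.211529-0.000000i)
Total Σ_m = -0.211529-0.000000i. Multiply by 0.966644: -0.204474-0.000000i. P_6(cos γ) = -0.204474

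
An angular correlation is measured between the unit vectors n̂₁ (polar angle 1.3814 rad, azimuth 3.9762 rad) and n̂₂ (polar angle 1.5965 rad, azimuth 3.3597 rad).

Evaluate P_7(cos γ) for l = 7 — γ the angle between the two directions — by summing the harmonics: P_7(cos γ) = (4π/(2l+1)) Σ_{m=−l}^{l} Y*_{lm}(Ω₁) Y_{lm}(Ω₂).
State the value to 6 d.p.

-0.224785

Addition theorem: P_7(cos γ) = (4π/15) Σ_m Y*_{lm}(Ω₁) Y_{lm}(Ω₂), m = −7…7:
  [-7]  conj(Y_{7,-7})(Ω₁) = -0.39856 + 0.18809j ; Y_{7,-7}(Ω₂) = -0.02197 + 0.49840j ; Δ = -0.08499 - 0.20277j
  [-6]  conj(Y_{7,-6})(Ω₁) = 0.09198 - 0.30242j ; Y_{7,-6}(Ω₂) = -0.01244 + 0.04635j ; Δ = 0.01287 + 0.00802j
  [-5]  conj(Y_{7,-5})(Ω₁) = -0.09285 - 0.15512j ; Y_{7,-5}(Ω₂) = 0.16779 - 0.32209j ; Δ = -0.06554 + 0.00388j
  [-4]  conj(Y_{7,-4})(Ω₁) = 0.32009 + 0.06383j ; Y_{7,-4}(Ω₂) = 0.03623 - 0.04315j ; Δ = 0.01435 - 0.01150j
  [-3]  conj(Y_{7,-3})(Ω₁) = 0.07076 - 0.05244j ; Y_{7,-3}(Ω₂) = -0.25927 + 0.19887j ; Δ = -0.00792 + 0.02767j
  [-2]  conj(Y_{7,-2})(Ω₁) = -0.03149 + 0.31896j ; Y_{7,-2}(Ω₂) = -0.05437 + 0.02534j ; Δ = -0.00637 - 0.01814j
  [-1]  conj(Y_{7,-1})(Ω₁) = 0.03445 + 0.03802j ; Y_{7,-1}(Ω₂) = 0.30616 - 0.06785j ; Δ = 0.01313 + 0.00930j
  [+0]  conj(Y_{7,0})(Ω₁) = -0.31736 + 0.00000j ; Y_{7,0}(Ω₂) = 0.06106 + 0.00000j ; Δ = -0.01938 + 0.00000j
  [+1]  conj(Y_{7,1})(Ω₁) = -0.03445 + 0.03802j ; Y_{7,1}(Ω₂) = -0.30616 - 0.06785j ; Δ = 0.01313 - 0.00930j
  [+2]  conj(Y_{7,2})(Ω₁) = -0.03149 - 0.31896j ; Y_{7,2}(Ω₂) = -0.05437 - 0.02534j ; Δ = -0.00637 + 0.01814j
  [+3]  conj(Y_{7,3})(Ω₁) = -0.07076 - 0.05244j ; Y_{7,3}(Ω₂) = 0.25927 + 0.19887j ; Δ = -0.00792 - 0.02767j
  [+4]  conj(Y_{7,4})(Ω₁) = 0.32009 - 0.06383j ; Y_{7,4}(Ω₂) = 0.03623 + 0.04315j ; Δ = 0.01435 + 0.01150j
  [+5]  conj(Y_{7,5})(Ω₁) = 0.09285 - 0.15512j ; Y_{7,5}(Ω₂) = -0.16779 - 0.32209j ; Δ = -0.06554 - 0.00388j
  [+6]  conj(Y_{7,6})(Ω₁) = 0.09198 + 0.30242j ; Y_{7,6}(Ω₂) = -0.01244 - 0.04635j ; Δ = 0.01287 - 0.00802j
  [+7]  conj(Y_{7,7})(Ω₁) = 0.39856 + 0.18809j ; Y_{7,7}(Ω₂) = 0.02197 + 0.49840j ; Δ = -0.08499 + 0.20277j
Accumulated sum -0.26832 + 0.00000j; after 4π/(2l+1) scaling, -0.22479 + 0.00000j ⇒ P_7 = -0.224785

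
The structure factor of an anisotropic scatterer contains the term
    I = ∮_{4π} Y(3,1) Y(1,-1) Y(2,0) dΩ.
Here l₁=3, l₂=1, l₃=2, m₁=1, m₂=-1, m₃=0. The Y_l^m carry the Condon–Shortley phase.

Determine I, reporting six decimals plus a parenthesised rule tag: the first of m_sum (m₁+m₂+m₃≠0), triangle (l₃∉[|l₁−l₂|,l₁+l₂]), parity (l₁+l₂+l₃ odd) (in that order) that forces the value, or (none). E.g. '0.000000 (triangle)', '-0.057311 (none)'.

-0.202301 (none)

m-sum 0 ✓  L=6 even ✓  2≤2≤4 ✓
Π(2lᵢ+1) = 7×3×5 = 105
triangle coeff Δ(3,1,2) = 1/105
Σ_t [1,1]: t=1:−1/4 = -1/4
(3j)²=3/35 [(3 1 2; 0 0 0)], sign=-1
Σ_t [0,0]: t=0:+1/8 = 1/8
(3j)²=2/35 [(3 1 2; 1 -1 0)], sign=+1
⇒ 4πI² = 18/35
I = (-1)√(18/35/(4π)) = -0.20230066
No selection rule forces the value: the integral is nonzero (none).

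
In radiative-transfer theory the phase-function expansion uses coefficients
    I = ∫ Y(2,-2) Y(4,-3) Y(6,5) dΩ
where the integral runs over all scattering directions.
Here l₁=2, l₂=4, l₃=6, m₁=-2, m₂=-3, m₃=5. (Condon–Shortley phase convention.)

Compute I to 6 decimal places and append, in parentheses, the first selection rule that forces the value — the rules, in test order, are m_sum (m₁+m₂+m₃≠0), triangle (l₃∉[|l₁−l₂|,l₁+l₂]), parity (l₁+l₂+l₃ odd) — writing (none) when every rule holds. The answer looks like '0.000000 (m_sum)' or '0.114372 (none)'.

Checks pass: Σm=0; 12 even; l₃=6∈[2,6].
(2·2+1)(2·4+1)(2·6+1) = 585
Δ: 0! 4! 8! / 13! → 1/6435
sum: t=0:+1/2304 = 1/2304
3j²(2 4 6; 0 0 0) = Δ·Π!·Σ² = 5/143  (sign +1)
sum: t=0:+1/120960 = 1/120960
3j²(2 4 6; -2 -3 5) = Δ·Π!·Σ² = 2/39  (sign -1)
combine: 4πI² = 585·5/143·2/39 = 150/143
take √, sign -1: I = -0.28891672
No selection rule forces the value: the integral is nonzero (none).

-0.288917 (none)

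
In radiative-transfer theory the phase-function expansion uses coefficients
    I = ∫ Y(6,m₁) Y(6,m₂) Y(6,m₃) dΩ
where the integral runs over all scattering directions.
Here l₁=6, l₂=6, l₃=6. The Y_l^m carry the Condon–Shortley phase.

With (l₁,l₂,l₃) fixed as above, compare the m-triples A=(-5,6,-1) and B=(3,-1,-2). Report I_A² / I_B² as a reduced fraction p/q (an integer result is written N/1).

Shared (l₁,l₂,l₃)=(6,6,6): N and (l;000)² cancel in I_A²/I_B².
A: Δ = 6!·6!·6!/19! = 1/325909584; Racah Σ t=6..6: t=6:+1/62208000 = 1/62208000; ⇒ 3j(6 6 6; -5 6 -1)² = 77/8398, sgn -1
B: Δ = 6!·6!·6!/19! = 1/325909584; Racah Σ t=0..3: t=0:+1/3110400 t=1:−1/276480 t=2:+1/207360 t=3:−1/1244160 = 1/1382400; ⇒ 3j(6 6 6; 3 -1 -2)² = 189/92378, sgn +1
I_A²/I_B² = (77/8398)/(189/92378) = 121/27

121/27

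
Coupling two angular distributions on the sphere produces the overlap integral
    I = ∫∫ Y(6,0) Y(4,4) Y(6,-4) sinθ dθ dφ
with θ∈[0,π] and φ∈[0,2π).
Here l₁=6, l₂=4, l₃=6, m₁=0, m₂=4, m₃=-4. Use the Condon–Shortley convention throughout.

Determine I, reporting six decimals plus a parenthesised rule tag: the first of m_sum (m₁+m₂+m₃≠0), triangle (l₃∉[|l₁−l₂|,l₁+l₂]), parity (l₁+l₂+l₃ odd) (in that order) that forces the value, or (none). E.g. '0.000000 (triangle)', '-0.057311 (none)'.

Checks pass: Σm=0; 16 even; l₃=6∈[2,10].
(2·6+1)(2·4+1)(2·6+1) = 1521
Δ: 4! 8! 4! / 17! → 1/15315300
sum: t=0:+1/829440 t=1:−1/25920 t=2:+1/9216 t=3:−1/25920 t=4:+1/829440 = 7/207360
3j²(6 4 6; 0 0 0) = Δ·Π!·Σ² = 28/2431  (sign +1)
sum: t=4:+1/829440 = 1/829440
3j²(6 4 6; 0 4 -4) = Δ·Π!·Σ² = 35/2431  (sign +1)
combine: 4πI² = 1521·28/2431·35/2431 = 8820/34969
take √, sign +1: I = 0.14167322
No selection rule forces the value: the integral is nonzero (none).

0.141673 (none)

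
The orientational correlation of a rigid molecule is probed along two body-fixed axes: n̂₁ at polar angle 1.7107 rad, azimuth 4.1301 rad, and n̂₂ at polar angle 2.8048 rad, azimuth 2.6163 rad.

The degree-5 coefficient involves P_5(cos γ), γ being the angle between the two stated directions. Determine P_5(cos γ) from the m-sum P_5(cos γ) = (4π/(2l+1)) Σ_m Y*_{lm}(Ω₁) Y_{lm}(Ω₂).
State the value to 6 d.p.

0.252648

Term-by-term m-sum for l=5 (normalisation 4π/11 = 1.142397):
  [-5]  conj(Y_{5,-5})(Ω₁) = (-0.100806, 0.430245) ; Y_{5,-5}(Ω₂) = (0.001592, -0.000901) ; Δ = (0.000227, 0.000776)
  [-4]  conj(Y_{5,-4})(Ω₁) = (0.135337, 0.142861) ; Y_{5,-4}(Ω₂) = (0.008357, -0.014251) ; Δ = (0.003167, -0.000735)
  [-3]  conj(Y_{5,-3})(Ω₁) = (-0.272831, 0.048540) ; Y_{5,-3}(Ω₂) = (0.000445, -0.087604) ; Δ = (0.004131, 0.023923)
  [-2]  conj(Y_{5,-2})(Ω₁) = (-0.086226, 0.200459) ; Y_{5,-2}(Ω₂) = (-0.145208, -0.253487) ; Δ = (0.063334, -0.007251)
  [-1]  conj(Y_{5,-1})(Ω₁) = (-0.128317, -0.194878) ; Y_{5,-1}(Ω₂) = (-0.475501, -0.275606) ; Δ = (0.007305, 0.128030)
  [+0]  conj(Y_{5,0})(Ω₁) = (-0.222816, -0.000000) ; Y_{5,0}(Ω₂) = (-0.290945, 0.000000) ; Δ = (0.064827, 0.000000)
  [+1]  conj(Y_{5,1})(Ω₁) = (0.128317, -0.194878) ; Y_{5,1}(Ω₂) = (0.475501, -0.275606) ; Δ = (0.007305, -0.128030)
  [+2]  conj(Y_{5,2})(Ω₁) = (-0.086226, -0.200459) ; Y_{5,2}(Ω₂) = (-0.145208, 0.253487) ; Δ = (0.063334, 0.007251)
  [+3]  conj(Y_{5,3})(Ω₁) = (0.272831, 0.048540) ; Y_{5,3}(Ω₂) = (-0.000445, -0.087604) ; Δ = (0.004131, -0.023923)
  [+4]  conj(Y_{5,4})(Ω₁) = (0.135337, -0.142861) ; Y_{5,4}(Ω₂) = (0.008357, 0.014251) ; Δ = (0.003167, 0.000735)
  [+5]  conj(Y_{5,5})(Ω₁) = (0.100806, 0.430245) ; Y_{5,5}(Ω₂) = (-0.001592, -0.000901) ; Δ = (0.000227, -0.000776)
Accumulated sum (0.221156, -0.000000); after 4π/(2l+1) scaling, (0.252648, -0.000000) ⇒ P_5 = 0.252648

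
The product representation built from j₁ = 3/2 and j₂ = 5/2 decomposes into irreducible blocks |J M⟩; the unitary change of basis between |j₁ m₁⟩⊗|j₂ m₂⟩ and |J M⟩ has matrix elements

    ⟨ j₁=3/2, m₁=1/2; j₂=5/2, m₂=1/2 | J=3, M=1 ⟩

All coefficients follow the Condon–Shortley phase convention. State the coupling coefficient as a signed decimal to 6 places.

√[7·1!2!4!/8! · 2!1!3!2!4!2!] = √(48/5)
  +(−1)^0/∏(0,1,1,3,1,1)! = 1/6  (running 1/6)
  +(−1)^1/∏(1,0,0,2,2,2)! = -1/8  (running 1/24)
⟨..|..⟩ = √(48/5)·(1/24) = +0.129099

+0.129099  (= +√(1/60))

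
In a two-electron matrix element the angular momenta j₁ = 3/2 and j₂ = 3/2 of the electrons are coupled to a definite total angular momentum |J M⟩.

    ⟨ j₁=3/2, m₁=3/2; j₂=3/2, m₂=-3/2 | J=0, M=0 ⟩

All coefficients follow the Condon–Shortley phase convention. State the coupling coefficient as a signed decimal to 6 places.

+0.500000

j₁+j₂−J=3  J+j₁−j₂=0  J−j₁+j₂=0  j₁+j₂+J+1=4
(j₁±m₁, j₂±m₂, J±M) = (3,0,0,3,0,0)
P² = 9
sum k=0..0:
  [0] +1/6 = 1/6
S = 1/6
C² = P²·S² = 1/4 ; C = +0.500000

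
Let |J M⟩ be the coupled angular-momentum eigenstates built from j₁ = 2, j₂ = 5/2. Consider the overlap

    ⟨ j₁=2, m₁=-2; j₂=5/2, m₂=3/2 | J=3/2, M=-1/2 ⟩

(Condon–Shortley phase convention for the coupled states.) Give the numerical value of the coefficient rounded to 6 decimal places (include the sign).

-0.552052  (= −√(32/105))

triangle: 3!·1!·2!/7! = 12/5040
(j±m)!: 0!·4!·4!·1!·1!·2! = 1152
prefactor² = (2J+1)·Δ·N² = 384/35
  k=3: −1/(3!·0!·1!·1!·0!·1!) = -1/6
Σ = -1/6  ⇒  CG² = 384/35·(-1/6)² = 32/105
CG = −√(32/105) = -0.552052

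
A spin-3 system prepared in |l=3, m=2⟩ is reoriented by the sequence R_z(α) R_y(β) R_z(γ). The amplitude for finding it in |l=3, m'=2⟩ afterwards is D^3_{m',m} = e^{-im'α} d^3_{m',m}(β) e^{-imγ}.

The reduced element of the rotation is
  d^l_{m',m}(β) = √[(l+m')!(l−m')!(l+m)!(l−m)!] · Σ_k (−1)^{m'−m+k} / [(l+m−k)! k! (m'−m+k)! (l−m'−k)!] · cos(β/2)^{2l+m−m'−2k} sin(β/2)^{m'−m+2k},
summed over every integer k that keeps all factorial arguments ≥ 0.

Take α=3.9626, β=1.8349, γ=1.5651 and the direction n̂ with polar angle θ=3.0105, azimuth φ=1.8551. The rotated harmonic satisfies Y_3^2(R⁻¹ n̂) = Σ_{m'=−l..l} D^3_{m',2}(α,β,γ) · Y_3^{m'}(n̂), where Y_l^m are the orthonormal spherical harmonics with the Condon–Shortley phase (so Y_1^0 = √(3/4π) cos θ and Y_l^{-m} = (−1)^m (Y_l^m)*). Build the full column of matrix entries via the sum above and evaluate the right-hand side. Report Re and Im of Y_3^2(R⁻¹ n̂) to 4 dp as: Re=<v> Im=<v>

Need the full column D^3_{m',2} for m'=−3..3 at α=3.9626, β=1.8349, γ=1.5651.
cos(β/2)=0.607847, sin(β/2)=0.794054
d^3_{-3,2}: single k=5 term ⇒ +0.470025;  D = -0.369238+0.290838i
d^3_{-2,2}: k∈[4..5] ⇒ +0.734445 -0.250669 = +0.483776;  D = +0.039920-0.482126i
d^3_{-1,2}: k∈[3..4] ⇒ +0.711153 -0.606799 = +0.104354;  D = +0.070241+0.077175i
d^3_{0,2}: k∈[2..3] ⇒ +0.471452 -0.804544 = -0.333091;  D = +0.333070+0.003795i
d^3_{1,2}: k∈[1..2] ⇒ +0.208363 -0.711153 = -0.502790;  D = -0.346813+0.364031i
d^3_{2,2}: k∈[0..1] ⇒ +0.050439 -0.430375 = -0.379936;  D = -0.022716-0.379257i
d^3_{3,2}: single k=0 term ⇒ -0.161398;  D = +0.124481+0.102731i
Y_3^{m'}(θ=3.0105,φ=1.8551) and Σ D·Y over m':
  (-0.3692+0.2908i)·(+0.0007+0.0006i)  (+0.0399-0.4821i)·(+0.0146-0.0093i)  (+0.0702+0.0772i)·(-0.0464-0.1587i)  (+0.3331+0.0038i)·(-0.7083+0.0000i)  (-0.3468+0.3640i)·(+0.0464-0.1587i)  (-0.0227-0.3793i)·(+0.0146+0.0093i)  (+0.1245+0.1027i)·(-0.0007+0.0006i)
Y_3^2(R⁻¹ n̂) = -0.186533+0.041351i

Re=-0.1865 Im=0.0414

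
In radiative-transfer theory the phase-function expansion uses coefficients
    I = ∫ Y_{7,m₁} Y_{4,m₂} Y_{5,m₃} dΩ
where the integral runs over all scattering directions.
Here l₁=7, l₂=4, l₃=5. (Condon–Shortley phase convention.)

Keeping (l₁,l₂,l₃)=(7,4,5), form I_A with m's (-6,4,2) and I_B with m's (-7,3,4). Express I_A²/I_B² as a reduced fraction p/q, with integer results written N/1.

l's match ⇒ only the (l;m) 3-j factors differ between A and B.
A: triangle coeff Δ(7,4,5) = 1/6126120; Σ_t [6,6]: t=6:+1/7257600 = 1/7257600; (3j)²=2/85 [(7 4 5; -6 4 2)], sign=-1
B: triangle coeff Δ(7,4,5) = 1/6126120; Σ_t [6,6]: t=6:+1/29030400 = 1/29030400; (3j)²=21/680 [(7 4 5; -7 3 4)], sign=-1
I_A²/I_B² = (2/85)/(21/680) = 16/21

16/21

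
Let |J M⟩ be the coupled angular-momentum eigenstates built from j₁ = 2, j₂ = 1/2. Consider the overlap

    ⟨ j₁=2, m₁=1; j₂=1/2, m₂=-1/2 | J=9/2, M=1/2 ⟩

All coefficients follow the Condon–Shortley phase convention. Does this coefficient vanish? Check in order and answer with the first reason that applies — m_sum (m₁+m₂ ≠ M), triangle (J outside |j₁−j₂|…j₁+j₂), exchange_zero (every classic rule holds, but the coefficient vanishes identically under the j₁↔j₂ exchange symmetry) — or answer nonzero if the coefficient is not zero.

m-sum: m₁+m₂ = 1+(-1/2) = 1/2, M = 1/2  ✓
triangle: need |j₁−j₂| ≤ J ≤ j₁+j₂, i.e. J ∈ [3/2, 5/2]; J = 9/2 is outside ✗ ⇒ coefficient is 0

triangle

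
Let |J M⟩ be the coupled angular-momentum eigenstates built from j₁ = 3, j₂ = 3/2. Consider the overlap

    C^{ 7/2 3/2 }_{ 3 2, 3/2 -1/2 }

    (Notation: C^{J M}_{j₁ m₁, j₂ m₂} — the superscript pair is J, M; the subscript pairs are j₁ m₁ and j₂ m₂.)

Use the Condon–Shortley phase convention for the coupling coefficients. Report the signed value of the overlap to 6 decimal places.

√[8·1!5!2!/9! · 5!1!1!2!5!2!] = √(6400/21)
  +(−1)^0/∏(0,1,1,1,4,1)! = 1/24  (running 1/24)
  +(−1)^1/∏(1,0,0,0,5,2)! = -1/240  (running 3/80)
⟨..|..⟩ = √(6400/21)·(3/80) = +0.654654

+0.654654  (= +√(3/7))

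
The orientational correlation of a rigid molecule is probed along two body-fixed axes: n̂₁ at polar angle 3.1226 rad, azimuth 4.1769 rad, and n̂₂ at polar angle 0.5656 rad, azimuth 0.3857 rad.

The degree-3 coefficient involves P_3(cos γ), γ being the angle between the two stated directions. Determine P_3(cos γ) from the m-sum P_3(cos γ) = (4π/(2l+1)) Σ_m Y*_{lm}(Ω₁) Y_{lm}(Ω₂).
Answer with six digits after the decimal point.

-0.269043

Summing Y*_{l m}(θ₁,φ₁)·Y_{l m}(θ₂,φ₂) over m ∈ [−3, 3]; prefactor 4π/(2·3+1) = 1.795196:
  m=-3: (+0.000003-0.000000i) × (+0.025816-0.058803i) = +0.000000-0.000000i  (running Σ = +0.000000-0.000000i)
  m=-2: (+0.000177-0.000323i) × (+0.177668-0.172762i) = -0.000024-0.000088i  (running Σ = -0.000024-0.000088i)
  m=-1: (-0.012522-0.021105i) × (+0.411449-0.167064i) = -0.008678-0.006592i  (running Σ = -0.008702-0.006680i)
  m=0: (-0.745545-0.000000i) × (+0.177674+0.000000i) = -0.132464-0.000000i  (running Σ = -0.141166-0.006680i)
  m=1: (+0.012522-0.021105i) × (-0.411449-0.167064i) = -0.008678+0.006592i  (running Σ = -0.149844-0.000088i)
  m=2: (+0.000177+0.000323i) × (+0.177668+0.172762i) = -0.000024+0.000088i  (running Σ = -0.149868-0.000000i)
  m=3: (-0.000003-0.000000i) × (-0.025816-0.058803i) = +0.000000+0.000000i  (running Σ = -0.149868+0.000000i)
Accumulated sum -0.149868+0.000000i; after 4π/(2l+1) scaling, -0.269043+0.000000i ⇒ P_3 = -0.269043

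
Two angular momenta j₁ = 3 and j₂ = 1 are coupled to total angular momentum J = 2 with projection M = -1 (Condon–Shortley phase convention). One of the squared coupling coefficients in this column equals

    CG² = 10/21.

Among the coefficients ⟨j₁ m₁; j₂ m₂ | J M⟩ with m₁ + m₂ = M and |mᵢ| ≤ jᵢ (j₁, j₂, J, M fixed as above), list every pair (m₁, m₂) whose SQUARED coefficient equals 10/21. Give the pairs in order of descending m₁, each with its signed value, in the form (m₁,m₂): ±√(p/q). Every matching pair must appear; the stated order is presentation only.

Admissible pairs with m₁+m₂ = M = -1: (-2,1), (-1,0), (0,-1)
  (m₁,m₂)=(0,-1): CG² = 1/7, CG = +√(1/7)
  (m₁,m₂)=(-1,0): CG² = 8/21, CG = −√(8/21)
  (m₁,m₂)=(-2,1): CG² = 10/21, CG = +√(10/21)   ← matches the target
Pairs with CG² = 10/21: (-2,1): +√(10/21)

(-2,1): +√(10/21)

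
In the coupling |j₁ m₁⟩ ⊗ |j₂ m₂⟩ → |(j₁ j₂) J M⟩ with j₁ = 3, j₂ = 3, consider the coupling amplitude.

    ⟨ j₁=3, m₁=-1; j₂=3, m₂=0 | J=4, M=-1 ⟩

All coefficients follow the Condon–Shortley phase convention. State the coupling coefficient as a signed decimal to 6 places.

j₁+j₂−J=2  J+j₁−j₂=4  J−j₁+j₂=4  j₁+j₂+J+1=11
(j₁±m₁, j₂±m₂, J±M) = (2,4,3,3,3,5)
P² = 124416/385
sum k=0..2:
  [0] +1/288 = 1/288
  [1] −1/24 = -1/24
  [2] +1/48 = 1/48
S = -5/288
C² = P²·S² = 15/154 ; C = -0.312094

-0.312094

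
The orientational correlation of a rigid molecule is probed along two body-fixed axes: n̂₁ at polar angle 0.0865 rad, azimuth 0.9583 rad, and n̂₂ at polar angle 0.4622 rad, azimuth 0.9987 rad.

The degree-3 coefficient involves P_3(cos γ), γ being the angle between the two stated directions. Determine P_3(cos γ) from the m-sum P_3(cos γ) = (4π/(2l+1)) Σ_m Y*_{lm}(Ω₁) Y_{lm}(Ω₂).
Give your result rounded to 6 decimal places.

Expand P_3 via completeness: Σ_{m} conj(Y_{3,m}) at Ω₁ times Y_{3,m} at Ω₂ —
  m=-3: (-0.000260+0.000071i) × (-0.036603-0.005363i) = +0.000010-0.000001i  (running Σ = +0.000010-0.000001i)
  m=-2: (-0.002576+0.007149i) × (-0.075264-0.165590i) = +0.001378-0.000112i  (running Σ = +0.001388-0.000113i)
  m=-1: (+0.063608+0.090527i) × (+0.234516-0.364195i) = +0.047886-0.001936i  (running Σ = +0.049274-0.002048i)
  m=0: (+0.729688-0.000000i) × (+0.335952+0.000000i) = +0.245140+0.000000i  (running Σ = +0.294414-0.002048i)
  m=1: (-0.063608+0.090527i) × (-0.234516-0.364195i) = +0.047886+0.001936i  (running Σ = +0.342301-0.000113i)
  m=2: (-0.002576-0.007149i) × (-0.075264+0.165590i) = +0.001378+0.000112i  (running Σ = +0.343678-0.000001i)
  m=3: (+0.000260+0.000071i) × (+0.036603-0.005363i) = +0.000010+0.000001i  (running Σ = +0.343688+0.000000i)
Σ over m = +0.343688+0.000000i; ×(4π/7) → +0.616988+0.000000i. Real part: 0.616988

0.616988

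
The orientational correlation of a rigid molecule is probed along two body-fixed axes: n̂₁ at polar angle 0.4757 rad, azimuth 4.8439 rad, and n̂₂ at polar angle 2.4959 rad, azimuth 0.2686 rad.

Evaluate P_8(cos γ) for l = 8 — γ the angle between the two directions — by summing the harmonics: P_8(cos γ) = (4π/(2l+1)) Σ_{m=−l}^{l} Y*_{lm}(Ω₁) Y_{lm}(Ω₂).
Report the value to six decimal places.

Summing Y*_{l m}(θ₁,φ₁)·Y_{l m}(θ₂,φ₂) over m ∈ [−8, 8]; prefactor 4π/(2·8+1) = 0.739198:
  m=-8: (0.000494, 0.000866) × (-0.004842, -0.007422) = (0.000004, -0.000008)  (running Σ = (0.000004, -0.000008))
  m=-7: (-0.006163, 0.004687) × (0.014325, 0.044812) = (-0.000298, -0.000209)  (running Σ = (-0.000294, -0.000217))
  m=-6: (-0.026553, -0.026749) × (-0.006247, -0.153007) = (-0.003927, 0.004230)  (running Σ = (-0.004221, 0.004013))
  m=-5: (0.078798, -0.102045) × (-0.076011, 0.327889) = (0.027470, 0.033594)  (running Σ = (0.023249, 0.037607))
  m=-4: (0.270843, 0.157256) × (0.229503, -0.423726) = (0.128793, -0.078672)  (running Σ = (0.152041, -0.041066))
  m=-3: (-0.195208, 0.468839) × (-0.240464, 0.250482) = (-0.070495, -0.161635)  (running Σ = (0.081546, -0.202701))
  m=-2: (-0.414699, -0.111662) × (-0.102320, 0.060945) = (0.049237, -0.013849)  (running Σ = (0.130783, -0.216550))
  m=-1: (-0.012400, 0.093747) × (0.397931, -0.109531) = (0.005334, 0.038663)  (running Σ = (0.136117, -0.177887))
  m=0: (-0.466728, -0.000000) × (-0.011688, 0.000000) = (0.005455, 0.000000)  (running Σ = (0.141572, -0.177887))
  m=1: (0.012400, 0.093747) × (-0.397931, -0.109531) = (0.005334, -0.038663)  (running Σ = (0.146906, -0.216550))
  m=2: (-0.414699, 0.111662) × (-0.102320, -0.060945) = (0.049237, 0.013849)  (running Σ = (0.196143, -0.202701))
  m=3: (0.195208, 0.468839) × (0.240464, 0.250482) = (-0.070495, 0.161635)  (running Σ = (0.125648, -0.041066))
  m=4: (0.270843, -0.157256) × (0.229503, 0.423726) = (0.128793, 0.078672)  (running Σ = (0.254441, 0.037607))
  m=5: (-0.078798, -0.102045) × (0.076011, 0.327889) = (0.027470, -0.033594)  (running Σ = (0.281910, 0.004013))
  m=6: (-0.026553, 0.026749) × (-0.006247, 0.153007) = (-0.003927, -0.004230)  (running Σ = (0.277983, -0.000217))
  m=7: (0.006163, 0.004687) × (-0.014325, 0.044812) = (-0.000298, 0.000209)  (running Σ = (0.277685, -0.000008))
  m=8: (0.000494, -0.000866) × (-0.004842, 0.007422) = (0.000004, 0.000008)  (running Σ = (0.277689, 0.000000))
Σ over m = (0.277689, 0.000000); ×(4π/17) → (0.205267, 0.000000). Real part: 0.205267

0.205267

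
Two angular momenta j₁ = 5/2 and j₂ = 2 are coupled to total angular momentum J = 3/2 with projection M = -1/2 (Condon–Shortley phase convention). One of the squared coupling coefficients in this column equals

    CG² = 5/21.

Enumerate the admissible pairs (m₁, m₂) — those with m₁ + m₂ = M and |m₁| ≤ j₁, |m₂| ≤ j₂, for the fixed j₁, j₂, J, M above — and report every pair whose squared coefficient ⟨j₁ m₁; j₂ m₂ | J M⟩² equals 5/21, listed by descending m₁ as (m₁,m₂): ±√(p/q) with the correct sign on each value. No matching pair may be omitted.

(1/2,-1): −√(5/21)

Admissible pairs with m₁+m₂ = M = -1/2: (-5/2,2), (-3/2,1), (-1/2,0), (1/2,-1), (3/2,-2)
  (m₁,m₂)=(3/2,-2): CG² = 32/105, CG = +√(32/105)
  (m₁,m₂)=(1/2,-1): CG² = 5/21, CG = −√(5/21)   ← matches the target
  (m₁,m₂)=(-1/2,0): CG² = 2/35, CG = +√(2/35)
  (m₁,m₂)=(-3/2,1): CG² = 2/105, CG = +√(2/105)
  (m₁,m₂)=(-5/2,2): CG² = 8/21, CG = −√(8/21)
Pairs with CG² = 5/21: (1/2,-1): −√(5/21)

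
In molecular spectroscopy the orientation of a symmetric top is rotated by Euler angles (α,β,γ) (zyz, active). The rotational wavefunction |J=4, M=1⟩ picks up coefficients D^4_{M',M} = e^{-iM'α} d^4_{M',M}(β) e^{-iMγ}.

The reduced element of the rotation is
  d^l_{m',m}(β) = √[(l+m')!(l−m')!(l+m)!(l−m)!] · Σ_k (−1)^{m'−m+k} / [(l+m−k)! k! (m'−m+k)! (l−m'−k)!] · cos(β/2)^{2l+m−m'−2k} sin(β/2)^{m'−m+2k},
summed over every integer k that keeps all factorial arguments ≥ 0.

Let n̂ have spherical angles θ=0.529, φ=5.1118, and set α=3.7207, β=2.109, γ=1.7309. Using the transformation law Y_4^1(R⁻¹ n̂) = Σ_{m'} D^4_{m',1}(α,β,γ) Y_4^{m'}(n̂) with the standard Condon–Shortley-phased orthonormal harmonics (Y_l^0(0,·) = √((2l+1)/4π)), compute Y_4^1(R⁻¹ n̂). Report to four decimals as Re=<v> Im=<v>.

Re=-0.2198 Im=-0.2493

Need the full column D^4_{m',1} for m'=−4..4 at α=3.7207, β=2.1090, γ=1.7309.
cos(β/2)=0.493663, sin(β/2)=0.869654
d^4_{-4,1}: single k=5 term ⇒ +0.447833;  D = +0.373233+0.247491i
d^4_{-3,1}: k∈[4..5] ⇒ +0.449392 -0.836774 = -0.387383;  D = +0.387375+0.002488i
d^4_{-2,1}: k∈[3..5] ⇒ +0.272712 -1.269487 +0.787935 = -0.208840;  D = -0.175519+0.113168i
d^4_{-1,1}: k∈[2..5] ⇒ +0.109465 -1.019124 +1.581355 -0.327167 = +0.344527;  D = -0.140171+0.314724i
d^4_{0,1}: k∈[1..4] ⇒ +0.027789 -0.517435 +1.605788 -0.830556 = +0.285585;  D = -0.045528-0.281933i
d^4_{1,1}: k∈[0..3] ⇒ +0.003527 -0.164197 +1.019124 -1.054236 = -0.195782;  D = -0.131899-0.144683i
d^4_{2,1}: k∈[0..2] ⇒ -0.026363 +0.409069 -0.846325 = -0.463619;  D = +0.448921+0.115814i
d^4_{3,1}: k∈[0..1] ⇒ +0.086885 -0.449392 = -0.362507;  D = -0.343341+0.116311i
d^4_{4,1}: single k=0 term ⇒ -0.144306;  D = +0.089052-0.113551i
Y_4^{m'}(θ=0.529,φ=5.1118) and Σ D·Y over m':
  (+0.3732+0.2475i)·(-0.0008-0.0287i)  (+0.3874+0.0025i)·(-0.1294-0.0506i)  (-0.1755+0.1132i)·(-0.2506+0.2575i)  (-0.1402+0.3147i)·(+0.1777+0.4210i)  (-0.0455-0.2819i)·(+0.0087+0.0000i)  (-0.1319-0.1447i)·(-0.1777+0.4210i)  (+0.4489+0.1158i)·(-0.2506-0.2575i)  (-0.3433+0.1163i)·(+0.1294-0.0506i)  (+0.0891-0.1136i)·(-0.0008+0.0287i)
Y_4^1(R⁻¹ n̂) = -0.219821-0.249286i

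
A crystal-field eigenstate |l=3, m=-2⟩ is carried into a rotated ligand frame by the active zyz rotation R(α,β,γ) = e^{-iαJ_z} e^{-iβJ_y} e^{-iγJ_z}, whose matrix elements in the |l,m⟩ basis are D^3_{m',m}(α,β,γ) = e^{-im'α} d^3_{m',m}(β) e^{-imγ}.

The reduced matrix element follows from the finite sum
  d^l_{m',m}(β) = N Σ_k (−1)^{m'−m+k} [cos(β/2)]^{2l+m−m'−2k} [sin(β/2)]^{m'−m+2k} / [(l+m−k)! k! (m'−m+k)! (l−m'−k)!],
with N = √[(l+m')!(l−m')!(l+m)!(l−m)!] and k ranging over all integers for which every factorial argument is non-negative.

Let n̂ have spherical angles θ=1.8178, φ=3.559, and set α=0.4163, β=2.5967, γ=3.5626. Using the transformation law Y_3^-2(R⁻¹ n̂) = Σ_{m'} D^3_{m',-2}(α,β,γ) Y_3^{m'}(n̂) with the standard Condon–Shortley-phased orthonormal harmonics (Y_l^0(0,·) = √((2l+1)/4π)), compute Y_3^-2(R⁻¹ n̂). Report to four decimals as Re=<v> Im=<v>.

Need the full column D^3_{m',-2} for m'=−3..3 at α=0.4163, β=2.5967, γ=3.5626.
cos(β/2)=0.269088, sin(β/2)=0.963116
d^3_{-3,-2}: single k=1 term ⇒ +0.003328;  D = -0.001654+0.002888i
d^3_{-2,-2}: k∈[0..1] ⇒ +0.000380 -0.024317 = -0.023937;  D = +0.002481-0.023808i
d^3_{-1,-2}: k∈[0..1] ⇒ -0.004297 +0.110090 = +0.105794;  D = +0.032523+0.100670i
d^3_{0,-2}: k∈[0..1] ⇒ +0.026638 -0.341243 = -0.314605;  D = -0.209515-0.234691i
d^3_{1,-2}: k∈[0..1] ⇒ -0.110090 +0.705158 = +0.595068;  D = +0.541955+0.245746i
d^3_{2,-2}: k∈[0..1] ⇒ +0.311511 -0.798124 = -0.486613;  D = -0.486591-0.004581i
d^3_{3,-2}: single k=0 term ⇒ -0.546213;  D = -0.501619+0.216164i
Y_3^{m'}(θ=1.8178,φ=3.559) and Σ D·Y over m':
  (-0.0017+0.0029i)·(-0.1191+0.3612i)  (+0.0025-0.0238i)·(-0.1577+0.1741i)  (+0.0325+0.1007i)·(+0.2008-0.0891i)  (-0.2095-0.2347i)·(+0.2465+0.0000i)  (+0.5420+0.2457i)·(-0.2008-0.0891i)  (-0.4866-0.0046i)·(-0.1577-0.1741i)  (-0.5016+0.2162i)·(+0.1191+0.3612i)
Y_3^-2(R⁻¹ n̂) = -0.182091-0.204896i

Re=-0.1821 Im=-0.2049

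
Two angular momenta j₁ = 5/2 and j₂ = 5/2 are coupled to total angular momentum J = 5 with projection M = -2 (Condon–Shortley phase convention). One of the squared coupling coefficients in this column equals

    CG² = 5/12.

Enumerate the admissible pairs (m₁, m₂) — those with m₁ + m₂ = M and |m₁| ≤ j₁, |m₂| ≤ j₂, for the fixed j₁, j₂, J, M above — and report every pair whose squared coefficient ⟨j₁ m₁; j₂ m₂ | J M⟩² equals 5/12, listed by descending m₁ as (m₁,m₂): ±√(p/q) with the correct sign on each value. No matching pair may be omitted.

(-1/2,-3/2): +√(5/12); (-3/2,-1/2): +√(5/12)

Admissible pairs with m₁+m₂ = M = -2: (-5/2,1/2), (-3/2,-1/2), (-1/2,-3/2), (1/2,-5/2)
  (m₁,m₂)=(1/2,-5/2): CG² = 1/12, CG = +√(1/12)
  (m₁,m₂)=(-1/2,-3/2): CG² = 5/12, CG = +√(5/12)   ← matches the target
  (m₁,m₂)=(-3/2,-1/2): CG² = 5/12, CG = +√(5/12)   ← matches the target
  (m₁,m₂)=(-5/2,1/2): CG² = 1/12, CG = +√(1/12)
Pairs with CG² = 5/12: (-1/2,-3/2): +√(5/12); (-3/2,-1/2): +√(5/12)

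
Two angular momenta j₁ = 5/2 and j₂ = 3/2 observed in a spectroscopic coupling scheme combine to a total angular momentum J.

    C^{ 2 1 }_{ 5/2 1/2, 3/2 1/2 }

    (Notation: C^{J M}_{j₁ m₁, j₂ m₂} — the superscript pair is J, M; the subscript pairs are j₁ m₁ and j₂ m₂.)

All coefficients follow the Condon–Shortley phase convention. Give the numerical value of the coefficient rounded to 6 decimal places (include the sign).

j₁+j₂−J=2  J+j₁−j₂=3  J−j₁+j₂=1  j₁+j₂+J+1=7
(j₁±m₁, j₂±m₂, J±M) = (3,2,2,1,3,1)
P² = 12/7
sum k=1..2:
  [1] −1/2 = -1/2
  [2] +1/12 = 1/12
S = -5/12
C² = P²·S² = 25/84 ; C = -0.545545

−√(25/84) = -0.545545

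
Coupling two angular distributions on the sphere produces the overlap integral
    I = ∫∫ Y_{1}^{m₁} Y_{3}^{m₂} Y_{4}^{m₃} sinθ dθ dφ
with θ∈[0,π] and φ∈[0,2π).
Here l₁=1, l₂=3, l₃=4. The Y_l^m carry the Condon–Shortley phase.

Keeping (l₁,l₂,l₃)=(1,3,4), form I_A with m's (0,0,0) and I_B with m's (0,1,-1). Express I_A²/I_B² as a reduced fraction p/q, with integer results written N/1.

16/15

l's match ⇒ only the (l;m) 3-j factors differ between A and B.
A: triangle coeff Δ(1,3,4) = 1/252; Σ_t [0,0]: t=0:+1/36 = 1/36; (3j)²=4/63 [(1 3 4; 0 0 0)], sign=+1
B: triangle coeff Δ(1,3,4) = 1/252; Σ_t [0,0]: t=0:+1/48 = 1/48; (3j)²=5/84 [(1 3 4; 0 1 -1)], sign=-1
I_A²/I_B² = (4/63)/(5/84) = 16/15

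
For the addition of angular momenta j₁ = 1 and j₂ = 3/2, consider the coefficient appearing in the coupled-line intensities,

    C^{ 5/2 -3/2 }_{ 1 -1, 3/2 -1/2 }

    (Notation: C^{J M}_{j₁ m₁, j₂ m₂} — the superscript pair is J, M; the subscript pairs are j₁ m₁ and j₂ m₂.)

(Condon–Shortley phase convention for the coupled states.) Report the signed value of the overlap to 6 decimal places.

√[6·0!2!3!/6! · 0!2!1!2!1!4!] = √(48/5)
  +(−1)^0/∏(0,0,2,1,0,2)! = 1/4  (running 1/4)
⟨..|..⟩ = √(48/5)·(1/4) = +0.774597

+0.774597  (= +√(3/5))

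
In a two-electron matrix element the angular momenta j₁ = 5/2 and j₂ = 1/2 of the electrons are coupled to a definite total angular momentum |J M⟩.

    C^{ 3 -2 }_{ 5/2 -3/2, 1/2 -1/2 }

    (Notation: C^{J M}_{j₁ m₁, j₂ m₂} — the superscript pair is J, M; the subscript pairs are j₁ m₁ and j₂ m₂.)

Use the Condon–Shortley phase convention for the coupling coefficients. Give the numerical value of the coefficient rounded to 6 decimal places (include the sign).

+0.912871

triangle: 0!*5!*1!/7! = 120/5040
(j±m)!: 1!*4!*0!*1!*1!*5! = 2880
prefactor² = (2J+1)*Δ*N² = 480
  k=0: +1/(0!*0!*4!*0!*1!*1!) = 1/24
Σ = 1/24  ⇒  CG² = 480*(1/24)² = 5/6
CG = +√(5/6) = +0.912871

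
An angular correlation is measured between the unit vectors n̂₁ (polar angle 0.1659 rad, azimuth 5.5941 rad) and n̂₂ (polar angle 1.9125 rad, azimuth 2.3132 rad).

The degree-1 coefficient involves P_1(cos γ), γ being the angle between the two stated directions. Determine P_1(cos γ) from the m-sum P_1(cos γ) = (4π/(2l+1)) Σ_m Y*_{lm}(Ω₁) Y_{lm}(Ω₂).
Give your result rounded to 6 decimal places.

-0.484577

Addition theorem: P_1(cos γ) = (4π/3) Σ_m Y*_{lm}(Ω₁) Y_{lm}(Ω₂), m = −1…1:
  m=-1: Y*=0.04404 - 0.03628j  Y=-0.22007 - 0.23986j  product -0.01839 - 0.00258j
  m=+0: Y*=0.48189 + 0.00000j  Y=-0.16373 + 0.00000j  product -0.07890 + 0.00000j
  m=+1: Y*=-0.04404 - 0.03628j  Y=0.22007 - 0.23986j  product -0.01839 + 0.00258j
Total Σ_m = -0.11568 + 0.00000j. Multiply by 4.188790: -0.48458 + 0.00000j. P_1(cos γ) = -0.484577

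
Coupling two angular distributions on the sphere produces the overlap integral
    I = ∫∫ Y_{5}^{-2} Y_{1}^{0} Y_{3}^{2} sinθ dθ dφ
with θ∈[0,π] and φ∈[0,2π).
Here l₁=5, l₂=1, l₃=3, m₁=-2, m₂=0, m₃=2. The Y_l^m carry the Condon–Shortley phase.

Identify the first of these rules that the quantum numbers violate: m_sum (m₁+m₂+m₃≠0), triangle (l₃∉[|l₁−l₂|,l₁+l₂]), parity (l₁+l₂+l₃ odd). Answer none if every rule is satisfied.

triangle

azimuthal sum: -2 + 0 + 2 = 0  ✓
l₃ must lie in [4,6]; have l₃=3  ✗
L = 5 + 1 + 3 = 9 (odd)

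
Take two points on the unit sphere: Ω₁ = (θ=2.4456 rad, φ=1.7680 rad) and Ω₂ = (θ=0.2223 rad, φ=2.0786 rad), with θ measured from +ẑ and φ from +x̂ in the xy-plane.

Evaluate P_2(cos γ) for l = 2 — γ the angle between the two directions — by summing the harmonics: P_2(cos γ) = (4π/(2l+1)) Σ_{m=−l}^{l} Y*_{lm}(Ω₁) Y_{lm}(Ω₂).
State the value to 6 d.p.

0.065386

Summing Y*_{l m}(θ₁,φ₁)·Y_{l m}(θ₂,φ₂) over m ∈ [−2, 2]; prefactor 4π/(2·2+1) = 2.513274:
  term(m=-2) = 0.00242 - 0.00174j   from Y*(Ω₁)=-0.14659 - 0.06102j, Y(Ω₂)=-0.00990 + 0.01596j
  term(m=-1) = -0.06013 + 0.01930j   from Y*(Ω₁)=0.07448 - 0.37275j, Y(Ω₂)=-0.08078 - 0.14517j
  term(m=+0) = 0.14143 + 0.00000j   from Y*(Ω₁)=0.24184 + 0.00000j, Y(Ω₂)=0.58479 + 0.00000j
  term(m=+1) = -0.06013 - 0.01930j   from Y*(Ω₁)=-0.07448 - 0.37275j, Y(Ω₂)=0.08078 - 0.14517j
  term(m=+2) = 0.00242 + 0.00174j   from Y*(Ω₁)=-0.14659 + 0.06102j, Y(Ω₂)=-0.00990 - 0.01596j
Σ over m = 0.02602 + 0.00000j; ×(4π/5) → 0.06539 + 0.00000j. Real part: 0.065386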